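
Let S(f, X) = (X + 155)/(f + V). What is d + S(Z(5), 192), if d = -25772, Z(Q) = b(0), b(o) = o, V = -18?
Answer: -464243/18 ≈ -25791.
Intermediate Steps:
Z(Q) = 0
S(f, X) = (155 + X)/(-18 + f) (S(f, X) = (X + 155)/(f - 18) = (155 + X)/(-18 + f))
d + S(Z(5), 192) = -25772 + (155 + 192)/(-18 + 0) = -25772 + 347/(-18) = -25772 - 1/18*347 = -25772 - 347/18 = -464243/18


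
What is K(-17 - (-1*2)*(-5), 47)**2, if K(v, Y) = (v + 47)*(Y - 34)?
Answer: 67600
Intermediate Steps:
K(v, Y) = (-34 + Y)*(47 + v) (K(v, Y) = (47 + v)*(-34 + Y) = (-34 + Y)*(47 + v))
K(-17 - (-1*2)*(-5), 47)**2 = (-1598 - 34*(-17 - (-1*2)*(-5)) + 47*47 + 47*(-17 - (-1*2)*(-5)))**2 = (-1598 - 34*(-17 - (-2)*(-5)) + 2209 + 47*(-17 - (-2)*(-5)))**2 = (-1598 - 34*(-17 - 1*10) + 2209 + 47*(-17 - 1*10))**2 = (-1598 - 34*(-17 - 10) + 2209 + 47*(-17 - 10))**2 = (-1598 - 34*(-27) + 2209 + 47*(-27))**2 = (-1598 + 918 + 2209 - 1269)**2 = 260**2 = 67600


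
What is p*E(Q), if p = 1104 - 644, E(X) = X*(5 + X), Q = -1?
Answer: -1840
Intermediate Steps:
p = 460
p*E(Q) = 460*(-(5 - 1)) = 460*(-1*4) = 460*(-4) = -1840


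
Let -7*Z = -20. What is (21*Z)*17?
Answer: 1020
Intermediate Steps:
Z = 20/7 (Z = -1/7*(-20) = 20/7 ≈ 2.8571)
(21*Z)*17 = (21*(20/7))*17 = 60*17 = 1020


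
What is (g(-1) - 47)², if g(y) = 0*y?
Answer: 2209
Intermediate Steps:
g(y) = 0
(g(-1) - 47)² = (0 - 47)² = (-47)² = 2209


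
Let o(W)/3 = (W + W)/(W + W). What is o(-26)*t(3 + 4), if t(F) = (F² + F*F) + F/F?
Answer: 297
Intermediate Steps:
t(F) = 1 + 2*F² (t(F) = (F² + F²) + 1 = 2*F² + 1 = 1 + 2*F²)
o(W) = 3 (o(W) = 3*((W + W)/(W + W)) = 3*((2*W)/((2*W))) = 3*((2*W)*(1/(2*W))) = 3*1 = 3)
o(-26)*t(3 + 4) = 3*(1 + 2*(3 + 4)²) = 3*(1 + 2*7²) = 3*(1 + 2*49) = 3*(1 + 98) = 3*99 = 297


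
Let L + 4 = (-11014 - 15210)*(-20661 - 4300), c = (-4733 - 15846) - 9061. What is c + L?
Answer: 654547620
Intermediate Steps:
c = -29640 (c = -20579 - 9061 = -29640)
L = 654577260 (L = -4 + (-11014 - 15210)*(-20661 - 4300) = -4 - 26224*(-24961) = -4 + 654577264 = 654577260)
c + L = -29640 + 654577260 = 654547620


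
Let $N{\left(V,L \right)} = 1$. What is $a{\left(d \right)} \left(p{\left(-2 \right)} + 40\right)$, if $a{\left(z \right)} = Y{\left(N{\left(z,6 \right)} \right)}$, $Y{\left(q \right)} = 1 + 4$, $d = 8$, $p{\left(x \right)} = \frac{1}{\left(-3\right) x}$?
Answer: $\frac{1205}{6} \approx 200.83$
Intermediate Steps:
$p{\left(x \right)} = - \frac{1}{3 x}$
$Y{\left(q \right)} = 5$
$a{\left(z \right)} = 5$
$a{\left(d \right)} \left(p{\left(-2 \right)} + 40\right) = 5 \left(- \frac{1}{3 \left(-2\right)} + 40\right) = 5 \left(\left(- \frac{1}{3}\right) \left(- \frac{1}{2}\right) + 40\right) = 5 \left(\frac{1}{6} + 40\right) = 5 \cdot \frac{241}{6} = \frac{1205}{6}$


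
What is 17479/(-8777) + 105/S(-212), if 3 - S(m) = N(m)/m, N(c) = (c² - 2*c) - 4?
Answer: -30432899/20187100 ≈ -1.5075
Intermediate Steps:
N(c) = -4 + c² - 2*c
S(m) = 3 - (-4 + m² - 2*m)/m
17479/(-8777) + 105/S(-212) = 17479/(-8777) + 105/(5 - 1*(-212) + 4/(-212)) = 17479*(-1/8777) + 105/(5 + 212 + 4*(-1/212)) = -17479/8777 + 105/(5 + 212 - 1/53) = -17479/8777 + 105/(11500/53) = -17479/8777 + 105*(53/11500) = -17479/8777 + 1113/2300 = -30432899/20187100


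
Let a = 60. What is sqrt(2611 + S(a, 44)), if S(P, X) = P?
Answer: sqrt(2671) ≈ 51.682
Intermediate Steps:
sqrt(2611 + S(a, 44)) = sqrt(2611 + 60) = sqrt(2671)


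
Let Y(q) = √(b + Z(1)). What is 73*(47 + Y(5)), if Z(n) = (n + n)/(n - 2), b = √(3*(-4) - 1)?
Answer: 3431 + 73*√(-2 + I*√13) ≈ 3506.2 + 127.73*I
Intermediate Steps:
b = I*√13 (b = √(-12 - 1) = √(-13) = I*√13 ≈ 3.6056*I)
Z(n) = 2*n/(-2 + n) (Z(n) = (2*n)/(-2 + n) = 2*n/(-2 + n))
Y(q) = √(-2 + I*√13) (Y(q) = √(I*√13 + 2*1/(-2 + 1)) = √(I*√13 + 2*1/(-1)) = √(I*√13 + 2*1*(-1)) = √(I*√13 - 2) = √(-2 + I*√13))
73*(47 + Y(5)) = 73*(47 + √(-2 + I*√13)) = 3431 + 73*√(-2 + I*√13)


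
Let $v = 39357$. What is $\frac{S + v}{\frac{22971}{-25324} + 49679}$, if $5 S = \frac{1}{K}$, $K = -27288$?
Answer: $\frac{2615126241473}{3300924471750} \approx 0.79224$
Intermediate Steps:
$S = - \frac{1}{136440}$ ($S = \frac{1}{5 \left(-27288\right)} = \frac{1}{5} \left(- \frac{1}{27288}\right) = - \frac{1}{136440} \approx -7.3292 \cdot 10^{-6}$)
$\frac{S + v}{\frac{22971}{-25324} + 49679} = \frac{- \frac{1}{136440} + 39357}{\frac{22971}{-25324} + 49679} = \frac{5369869079}{136440 \left(22971 \left(- \frac{1}{25324}\right) + 49679\right)} = \frac{5369869079}{136440 \left(- \frac{1767}{1948} + 49679\right)} = \frac{5369869079}{136440 \cdot \frac{96772925}{1948}} = \frac{5369869079}{136440} \cdot \frac{1948}{96772925} = \frac{2615126241473}{3300924471750}$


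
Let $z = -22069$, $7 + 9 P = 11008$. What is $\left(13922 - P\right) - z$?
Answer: $\frac{104306}{3} \approx 34769.0$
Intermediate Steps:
$P = \frac{3667}{3}$ ($P = - \frac{7}{9} + \frac{1}{9} \cdot 11008 = - \frac{7}{9} + \frac{11008}{9} = \frac{3667}{3} \approx 1222.3$)
$\left(13922 - P\right) - z = \left(13922 - \frac{3667}{3}\right) - -22069 = \left(13922 - \frac{3667}{3}\right) + 22069 = \frac{38099}{3} + 22069 = \frac{104306}{3}$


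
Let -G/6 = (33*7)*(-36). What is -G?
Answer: -49896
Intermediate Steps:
G = 49896 (G = -6*33*7*(-36) = -1386*(-36) = -6*(-8316) = 49896)
-G = -1*49896 = -49896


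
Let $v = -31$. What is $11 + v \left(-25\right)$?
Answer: $786$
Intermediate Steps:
$11 + v \left(-25\right) = 11 - -775 = 11 + 775 = 786$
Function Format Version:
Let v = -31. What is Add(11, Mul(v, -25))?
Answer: 786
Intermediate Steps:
Add(11, Mul(v, -25)) = Add(11, Mul(-31, -25)) = Add(11, 775) = 786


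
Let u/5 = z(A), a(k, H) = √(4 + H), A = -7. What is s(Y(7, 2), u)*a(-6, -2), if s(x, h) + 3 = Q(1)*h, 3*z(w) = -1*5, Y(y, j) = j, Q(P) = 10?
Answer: -259*√2/3 ≈ -122.09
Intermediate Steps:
z(w) = -5/3 (z(w) = (-1*5)/3 = (⅓)*(-5) = -5/3)
u = -25/3 (u = 5*(-5/3) = -25/3 ≈ -8.3333)
s(x, h) = -3 + 10*h
s(Y(7, 2), u)*a(-6, -2) = (-3 + 10*(-25/3))*√(4 - 2) = (-3 - 250/3)*√2 = -259*√2/3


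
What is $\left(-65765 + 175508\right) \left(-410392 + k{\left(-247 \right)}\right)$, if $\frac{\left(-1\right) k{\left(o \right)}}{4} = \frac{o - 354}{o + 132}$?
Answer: $- \frac{5179593486612}{115} \approx -4.504 \cdot 10^{10}$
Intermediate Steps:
$k{\left(o \right)} = - \frac{4 \left(-354 + o\right)}{132 + o}$ ($k{\left(o \right)} = - 4 \frac{o - 354}{o + 132} = - 4 \frac{-354 + o}{132 + o} = - \frac{4 \left(-354 + o\right)}{132 + o}$)
$\left(-65765 + 175508\right) \left(-410392 + k{\left(-247 \right)}\right) = \left(-65765 + 175508\right) \left(-410392 + \frac{4 \left(354 - -247\right)}{132 - 247}\right) = 109743 \left(-410392 + \frac{4 \left(354 + 247\right)}{-115}\right) = 109743 \left(-410392 + 4 \left(- \frac{1}{115}\right) 601\right) = 109743 \left(-410392 - \frac{2404}{115}\right) = 109743 \left(- \frac{47197484}{115}\right) = - \frac{5179593486612}{115}$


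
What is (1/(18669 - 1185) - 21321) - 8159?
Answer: -515428319/17484 ≈ -29480.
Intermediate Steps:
(1/(18669 - 1185) - 21321) - 8159 = (1/17484 - 21321) - 8159 = -372776363/17484 - 8159 = -515428319/17484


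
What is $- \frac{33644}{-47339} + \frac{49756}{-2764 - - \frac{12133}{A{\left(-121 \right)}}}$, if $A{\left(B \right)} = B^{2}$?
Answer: $- \frac{3011301183040}{174102474759} \approx -17.296$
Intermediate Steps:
$- \frac{33644}{-47339} + \frac{49756}{-2764 - - \frac{12133}{A{\left(-121 \right)}}} = - \frac{33644}{-47339} + \frac{49756}{-2764 - - \frac{12133}{\left(-121\right)^{2}}} = \left(-33644\right) \left(- \frac{1}{47339}\right) + \frac{49756}{-2764 - - \frac{12133}{14641}} = \frac{33644}{47339} + \frac{49756}{-2764 - \left(-12133\right) \frac{1}{14641}} = \frac{33644}{47339} + \frac{49756}{-2764 - - \frac{1103}{1331}} = \frac{33644}{47339} + \frac{49756}{-2764 + \frac{1103}{1331}} = \frac{33644}{47339} + \frac{49756}{- \frac{3677781}{1331}} = \frac{33644}{47339} + 49756 \left(- \frac{1331}{3677781}\right) = \frac{33644}{47339} - \frac{66225236}{3677781} = - \frac{3011301183040}{174102474759}$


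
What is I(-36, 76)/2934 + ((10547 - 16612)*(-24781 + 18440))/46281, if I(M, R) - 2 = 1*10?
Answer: 2089570583/2514601 ≈ 830.97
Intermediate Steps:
I(M, R) = 12 (I(M, R) = 2 + 1*10 = 2 + 10 = 12)
I(-36, 76)/2934 + ((10547 - 16612)*(-24781 + 18440))/46281 = 12/2934 + ((10547 - 16612)*(-24781 + 18440))/46281 = 12*(1/2934) - 6065*(-6341)*(1/46281) = 2/489 + 38458165*(1/46281) = 2/489 + 38458165/46281 = 2089570583/2514601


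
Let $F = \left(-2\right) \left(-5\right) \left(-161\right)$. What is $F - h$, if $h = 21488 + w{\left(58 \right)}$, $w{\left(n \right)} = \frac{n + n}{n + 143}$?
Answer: $- \frac{4642814}{201} \approx -23099.0$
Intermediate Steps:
$w{\left(n \right)} = \frac{2 n}{143 + n}$
$h = \frac{4319204}{201}$ ($h = 21488 + 2 \cdot 58 \frac{1}{143 + 58} = 21488 + 2 \cdot 58 \cdot \frac{1}{201} = 21488 + \frac{116}{201} = \frac{4319204}{201} \approx 21489.0$)
$F = -1610$ ($F = 10 \left(-161\right) = -1610$)
$F - h = -1610 - \frac{4319204}{201} = - \frac{4642814}{201}$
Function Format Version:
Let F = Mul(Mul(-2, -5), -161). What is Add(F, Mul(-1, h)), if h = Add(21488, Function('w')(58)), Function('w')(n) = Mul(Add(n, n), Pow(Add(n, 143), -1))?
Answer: Rational(-4642814, 201) ≈ -23099.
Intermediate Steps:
Function('w')(n) = Mul(2, n, Pow(Add(143, n), -1)) (Function('w')(n) = Mul(Mul(2, n), Pow(Add(143, n), -1)) = Mul(2, n, Pow(Add(143, n), -1)))
h = Rational(4319204, 201) (h = Add(21488, Mul(2, 58, Pow(Add(143, 58), -1))) = Add(21488, Mul(2, 58, Pow(201, -1))) = Add(21488, Mul(2, 58, Rational(1, 201))) = Add(21488, Rational(116, 201)) = Rational(4319204, 201) ≈ 21489.)
F = -1610 (F = Mul(10, -161) = -1610)
Add(F, Mul(-1, h)) = Add(-1610, Mul(-1, Rational(4319204, 201))) = Add(-1610, Rational(-4319204, 201)) = Rational(-4642814, 201)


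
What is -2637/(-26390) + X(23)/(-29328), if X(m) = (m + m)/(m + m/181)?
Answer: 5520389/55283280 ≈ 0.099856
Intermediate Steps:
X(m) = 181/91 (X(m) = (2*m)/(m + m*(1/181)) = (2*m)/(m + m/181) = (2*m)/((182*m/181)) = (2*m)*(181/(182*m)) = 181/91)
-2637/(-26390) + X(23)/(-29328) = -2637/(-26390) + (181/91)/(-29328) = -2637*(-1/26390) + (181/91)*(-1/29328) = 2637/26390 - 181/2668848 = 5520389/55283280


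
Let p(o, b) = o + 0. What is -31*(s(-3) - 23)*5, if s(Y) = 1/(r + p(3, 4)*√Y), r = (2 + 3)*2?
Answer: 451205/127 + 465*I*√3/127 ≈ 3552.8 + 6.3418*I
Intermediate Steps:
p(o, b) = o
r = 10 (r = 5*2 = 10)
s(Y) = 1/(10 + 3*√Y)
-31*(s(-3) - 23)*5 = -31*(1/(10 + 3*√(-3)) - 23)*5 = -31*(1/(10 + 3*(I*√3)) - 23)*5 = -31*(1/(10 + 3*I*√3) - 23)*5 = -31*(-23 + 1/(10 + 3*I*√3))*5 = -31*(-115 + 5/(10 + 3*I*√3)) = 3565 - 155/(10 + 3*I*√3)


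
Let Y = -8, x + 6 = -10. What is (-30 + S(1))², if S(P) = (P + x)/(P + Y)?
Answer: 38025/49 ≈ 776.02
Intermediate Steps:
x = -16 (x = -6 - 10 = -16)
S(P) = (-16 + P)/(-8 + P) (S(P) = (P - 16)/(P - 8) = (-16 + P)/(-8 + P))
(-30 + S(1))² = (-30 + (-16 + 1)/(-8 + 1))² = (-30 - 15/(-7))² = (-30 - ⅐*(-15))² = (-30 + 15/7)² = (-195/7)² = 38025/49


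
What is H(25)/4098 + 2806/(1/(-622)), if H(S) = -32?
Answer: -3576185284/2049 ≈ -1.7453e+6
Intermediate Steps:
H(25)/4098 + 2806/(1/(-622)) = -32/4098 + 2806/(1/(-622)) = -32*1/4098 + 2806/(-1/622) = -16/2049 + 2806*(-622) = -16/2049 - 1745332 = -3576185284/2049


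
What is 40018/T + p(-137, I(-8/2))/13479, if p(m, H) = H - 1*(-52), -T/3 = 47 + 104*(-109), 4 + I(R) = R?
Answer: 180297590/152164431 ≈ 1.1849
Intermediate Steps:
I(R) = -4 + R
T = 33867 (T = -3*(47 + 104*(-109)) = -3*(47 - 11336) = -3*(-11289) = 33867)
p(m, H) = 52 + H (p(m, H) = H + 52 = 52 + H)
40018/T + p(-137, I(-8/2))/13479 = 40018/33867 + (52 + (-4 - 8/2))/13479 = 40018*(1/33867) + (52 + (-4 - 8*½))*(1/13479) = 40018/33867 + (52 + (-4 - 4))*(1/13479) = 40018/33867 + (52 - 8)*(1/13479) = 40018/33867 + 44*(1/13479) = 40018/33867 + 44/13479 = 180297590/152164431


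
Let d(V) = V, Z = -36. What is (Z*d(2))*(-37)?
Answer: 2664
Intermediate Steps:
(Z*d(2))*(-37) = -36*2*(-37) = -72*(-37) = 2664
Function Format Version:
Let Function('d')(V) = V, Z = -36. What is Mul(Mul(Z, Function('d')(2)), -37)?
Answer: 2664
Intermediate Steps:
Mul(Mul(Z, Function('d')(2)), -37) = Mul(Mul(-36, 2), -37) = Mul(-72, -37) = 2664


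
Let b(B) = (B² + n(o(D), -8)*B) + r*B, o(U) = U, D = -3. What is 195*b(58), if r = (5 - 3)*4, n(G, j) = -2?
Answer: 723840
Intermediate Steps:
r = 8 (r = 2*4 = 8)
b(B) = B² + 6*B (b(B) = (B² - 2*B) + 8*B = B² + 6*B)
195*b(58) = 195*(58*(6 + 58)) = 195*(58*64) = 195*3712 = 723840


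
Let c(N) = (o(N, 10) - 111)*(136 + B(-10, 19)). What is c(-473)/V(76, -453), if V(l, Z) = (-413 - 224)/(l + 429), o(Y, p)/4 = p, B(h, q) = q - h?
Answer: 5916075/637 ≈ 9287.4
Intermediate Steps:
o(Y, p) = 4*p
V(l, Z) = -637/(429 + l)
c(N) = -11715 (c(N) = (4*10 - 111)*(136 + (19 - 1*(-10))) = (40 - 111)*(136 + (19 + 10)) = -71*(136 + 29) = -71*165 = -11715)
c(-473)/V(76, -453) = -11715/((-637/(429 + 76))) = -11715/((-637/505)) = -11715/((-637*1/505)) = -11715/(-637/505) = -11715*(-505/637) = 5916075/637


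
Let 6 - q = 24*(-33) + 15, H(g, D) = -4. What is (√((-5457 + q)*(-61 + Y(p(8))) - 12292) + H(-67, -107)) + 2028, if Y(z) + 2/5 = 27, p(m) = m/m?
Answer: 2024 + 2*√928085/5 ≈ 2409.3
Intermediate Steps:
p(m) = 1
q = 783 (q = 6 - (24*(-33) + 15) = 6 - (-792 + 15) = 6 - 1*(-777) = 6 + 777 = 783)
Y(z) = 133/5 (Y(z) = -⅖ + 27 = 133/5)
(√((-5457 + q)*(-61 + Y(p(8))) - 12292) + H(-67, -107)) + 2028 = (√((-5457 + 783)*(-61 + 133/5) - 12292) - 4) + 2028 = (√(-4674*(-172/5) - 12292) - 4) + 2028 = (√(803928/5 - 12292) - 4) + 2028 = (√(742468/5) - 4) + 2028 = (2*√928085/5 - 4) + 2028 = (-4 + 2*√928085/5) + 2028 = 2024 + 2*√928085/5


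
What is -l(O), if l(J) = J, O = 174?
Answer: -174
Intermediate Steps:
-l(O) = -1*174 = -174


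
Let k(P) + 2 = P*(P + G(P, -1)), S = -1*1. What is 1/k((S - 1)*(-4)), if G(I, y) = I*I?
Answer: 1/574 ≈ 0.0017422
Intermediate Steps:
G(I, y) = I²
S = -1
k(P) = -2 + P*(P + P²)
1/k((S - 1)*(-4)) = 1/(-2 + ((-1 - 1)*(-4))² + ((-1 - 1)*(-4))³) = 1/(-2 + (-2*(-4))² + (-2*(-4))³) = 1/(-2 + 8² + 8³) = 1/(-2 + 64 + 512) = 1/574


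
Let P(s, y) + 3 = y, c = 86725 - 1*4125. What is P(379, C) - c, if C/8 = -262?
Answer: -84699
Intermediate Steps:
c = 82600 (c = 86725 - 4125 = 82600)
C = -2096 (C = 8*(-262) = -2096)
P(s, y) = -3 + y
P(379, C) - c = (-3 - 2096) - 1*82600 = -2099 - 82600 = -84699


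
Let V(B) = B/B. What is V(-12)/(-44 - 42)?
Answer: -1/86 ≈ -0.011628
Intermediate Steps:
V(B) = 1
V(-12)/(-44 - 42) = 1/(-44 - 42) = 1/(-86) = 1*(-1/86) = -1/86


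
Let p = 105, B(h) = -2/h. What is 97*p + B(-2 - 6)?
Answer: 40741/4 ≈ 10185.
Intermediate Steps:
97*p + B(-2 - 6) = 97*105 - 2/(-2 - 6) = 10185 - 2/(-8) = 10185 - 2*(-⅛) = 10185 + ¼ = 40741/4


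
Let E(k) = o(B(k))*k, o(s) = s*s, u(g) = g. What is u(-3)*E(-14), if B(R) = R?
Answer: 8232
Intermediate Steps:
o(s) = s²
E(k) = k³ (E(k) = k²*k = k³)
u(-3)*E(-14) = -3*(-14)³ = -3*(-2744) = 8232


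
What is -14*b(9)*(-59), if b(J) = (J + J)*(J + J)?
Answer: 267624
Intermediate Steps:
b(J) = 4*J² (b(J) = (2*J)*(2*J) = 4*J²)
-14*b(9)*(-59) = -56*9²*(-59) = -56*81*(-59) = -14*324*(-59) = -4536*(-59) = 267624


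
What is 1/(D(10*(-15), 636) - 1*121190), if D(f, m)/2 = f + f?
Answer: -1/121790 ≈ -8.2109e-6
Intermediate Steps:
D(f, m) = 4*f (D(f, m) = 2*(f + f) = 2*(2*f) = 4*f)
1/(D(10*(-15), 636) - 1*121190) = 1/(4*(10*(-15)) - 1*121190) = 1/(4*(-150) - 121190) = 1/(-600 - 121190) = 1/(-121790) = -1/121790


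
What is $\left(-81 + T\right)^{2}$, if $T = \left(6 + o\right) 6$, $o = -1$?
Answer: $2601$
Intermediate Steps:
$T = 30$ ($T = \left(6 - 1\right) 6 = 5 \cdot 6 = 30$)
$\left(-81 + T\right)^{2} = \left(-81 + 30\right)^{2} = \left(-51\right)^{2} = 2601$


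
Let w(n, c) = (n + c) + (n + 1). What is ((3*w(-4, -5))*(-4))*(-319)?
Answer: -45936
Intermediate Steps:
w(n, c) = 1 + c + 2*n (w(n, c) = (c + n) + (1 + n) = 1 + c + 2*n)
((3*w(-4, -5))*(-4))*(-319) = ((3*(1 - 5 + 2*(-4)))*(-4))*(-319) = ((3*(1 - 5 - 8))*(-4))*(-319) = ((3*(-12))*(-4))*(-319) = -36*(-4)*(-319) = 144*(-319) = -45936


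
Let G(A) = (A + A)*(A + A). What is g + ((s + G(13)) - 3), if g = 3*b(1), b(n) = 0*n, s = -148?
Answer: 525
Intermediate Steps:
G(A) = 4*A² (G(A) = (2*A)*(2*A) = 4*A²)
b(n) = 0
g = 0 (g = 3*0 = 0)
g + ((s + G(13)) - 3) = 0 + ((-148 + 4*13²) - 3) = 0 + ((-148 + 4*169) - 3) = 0 + ((-148 + 676) - 3) = 0 + (528 - 3) = 0 + 525 = 525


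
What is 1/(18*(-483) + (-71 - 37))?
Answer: -1/8802 ≈ -0.00011361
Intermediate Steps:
1/(18*(-483) + (-71 - 37)) = 1/(-8694 - 108) = 1/(-8802) = -1/8802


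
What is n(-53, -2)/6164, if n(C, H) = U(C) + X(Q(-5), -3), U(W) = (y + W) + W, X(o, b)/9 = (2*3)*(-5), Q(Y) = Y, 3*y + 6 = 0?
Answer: -189/3082 ≈ -0.061324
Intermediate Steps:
y = -2 (y = -2 + (1/3)*0 = -2 + 0 = -2)
X(o, b) = -270 (X(o, b) = 9*((2*3)*(-5)) = 9*(6*(-5)) = 9*(-30) = -270)
U(W) = -2 + 2*W (U(W) = (-2 + W) + W = -2 + 2*W)
n(C, H) = -272 + 2*C (n(C, H) = (-2 + 2*C) - 270 = -272 + 2*C)
n(-53, -2)/6164 = (-272 + 2*(-53))/6164 = (-272 - 106)*(1/6164) = -378*1/6164 = -189/3082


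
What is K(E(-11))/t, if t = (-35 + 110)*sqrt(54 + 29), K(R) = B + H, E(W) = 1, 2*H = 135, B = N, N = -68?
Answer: -sqrt(83)/12450 ≈ -0.00073176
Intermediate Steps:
B = -68
H = 135/2 (H = (1/2)*135 = 135/2 ≈ 67.500)
K(R) = -1/2 (K(R) = -68 + 135/2 = -1/2)
t = 75*sqrt(83) ≈ 683.28
K(E(-11))/t = -sqrt(83)/6225/2 = -sqrt(83)/12450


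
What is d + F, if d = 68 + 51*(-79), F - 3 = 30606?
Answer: 26648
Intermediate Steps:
F = 30609 (F = 3 + 30606 = 30609)
d = -3961 (d = 68 - 4029 = -3961)
d + F = -3961 + 30609 = 26648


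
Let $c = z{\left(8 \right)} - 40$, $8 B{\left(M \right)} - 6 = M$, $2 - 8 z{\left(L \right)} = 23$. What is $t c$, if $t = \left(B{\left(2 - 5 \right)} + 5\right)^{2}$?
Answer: $- \frac{630509}{512} \approx -1231.5$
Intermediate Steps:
$z{\left(L \right)} = - \frac{21}{8}$ ($z{\left(L \right)} = \frac{1}{4} - \frac{23}{8} = - \frac{21}{8}$)
$B{\left(M \right)} = \frac{3}{4} + \frac{M}{8}$
$c = - \frac{341}{8}$ ($c = - \frac{21}{8} - 40 = - \frac{341}{8} \approx -42.625$)
$t = \frac{1849}{64}$ ($t = \left(\left(\frac{3}{4} + \frac{2 - 5}{8}\right) + 5\right)^{2} = \left(\left(\frac{3}{4} + \frac{1}{8} \left(-3\right)\right) + 5\right)^{2} = \left(\left(\frac{3}{4} - \frac{3}{8}\right) + 5\right)^{2} = \left(\frac{3}{8} + 5\right)^{2} = \left(\frac{43}{8}\right)^{2} = \frac{1849}{64} \approx 28.891$)
$t c = \frac{1849}{64} \left(- \frac{341}{8}\right) = - \frac{630509}{512}$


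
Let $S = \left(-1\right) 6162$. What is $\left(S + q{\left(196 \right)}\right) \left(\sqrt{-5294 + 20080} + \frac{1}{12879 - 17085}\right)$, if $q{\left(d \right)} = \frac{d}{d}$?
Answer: $\frac{6161}{4206} - 6161 \sqrt{14786} \approx -7.4916 \cdot 10^{5}$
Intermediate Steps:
$q{\left(d \right)} = 1$
$S = -6162$
$\left(S + q{\left(196 \right)}\right) \left(\sqrt{-5294 + 20080} + \frac{1}{12879 - 17085}\right) = \left(-6162 + 1\right) \left(\sqrt{-5294 + 20080} + \frac{1}{12879 - 17085}\right) = - 6161 \left(\sqrt{14786} + \frac{1}{-4206}\right) = - 6161 \left(\sqrt{14786} - \frac{1}{4206}\right) = - 6161 \left(- \frac{1}{4206} + \sqrt{14786}\right) = \frac{6161}{4206} - 6161 \sqrt{14786}$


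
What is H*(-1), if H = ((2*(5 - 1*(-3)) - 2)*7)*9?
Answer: -882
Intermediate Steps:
H = 882 (H = ((2*(5 + 3) - 2)*7)*9 = ((2*8 - 2)*7)*9 = ((16 - 2)*7)*9 = (14*7)*9 = 98*9 = 882)
H*(-1) = 882*(-1) = -882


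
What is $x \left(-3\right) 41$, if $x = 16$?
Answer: $-1968$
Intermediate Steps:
$x \left(-3\right) 41 = 16 \left(-3\right) 41 = \left(-48\right) 41 = -1968$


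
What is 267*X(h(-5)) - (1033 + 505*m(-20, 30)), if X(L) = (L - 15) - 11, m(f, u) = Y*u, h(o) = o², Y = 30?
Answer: -455800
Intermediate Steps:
m(f, u) = 30*u
X(L) = -26 + L (X(L) = (-15 + L) - 11 = -26 + L)
267*X(h(-5)) - (1033 + 505*m(-20, 30)) = 267*(-26 + (-5)²) - (1033 + 505*(30*30)) = 267*(-26 + 25) - (1033 + 505*900) = 267*(-1) - (1033 + 454500) = -267 - 1*455533 = -267 - 455533 = -455800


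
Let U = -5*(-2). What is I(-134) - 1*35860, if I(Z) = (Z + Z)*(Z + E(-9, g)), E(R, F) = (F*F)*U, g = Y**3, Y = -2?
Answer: -171468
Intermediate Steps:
U = 10
g = -8 (g = (-2)**3 = -8)
E(R, F) = 10*F**2 (E(R, F) = (F*F)*10 = F**2*10 = 10*F**2)
I(Z) = 2*Z*(640 + Z) (I(Z) = (Z + Z)*(Z + 10*(-8)**2) = (2*Z)*(Z + 10*64) = (2*Z)*(Z + 640) = (2*Z)*(640 + Z) = 2*Z*(640 + Z))
I(-134) - 1*35860 = 2*(-134)*(640 - 134) - 1*35860 = 2*(-134)*506 - 35860 = -135608 - 35860 = -171468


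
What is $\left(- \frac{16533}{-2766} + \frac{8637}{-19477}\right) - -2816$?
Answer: $\frac{50668522337}{17957794} \approx 2821.5$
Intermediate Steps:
$\left(- \frac{16533}{-2766} + \frac{8637}{-19477}\right) - -2816 = \left(\left(-16533\right) \left(- \frac{1}{2766}\right) + 8637 \left(- \frac{1}{19477}\right)\right) + 2816 = \left(\frac{5511}{922} - \frac{8637}{19477}\right) + 2816 = \frac{99374433}{17957794} + 2816 = \frac{50668522337}{17957794}$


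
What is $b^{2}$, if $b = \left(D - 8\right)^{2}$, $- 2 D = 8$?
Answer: $20736$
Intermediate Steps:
$D = -4$ ($D = \left(- \frac{1}{2}\right) 8 = -4$)
$b = 144$ ($b = \left(-4 - 8\right)^{2} = \left(-12\right)^{2} = 144$)
$b^{2} = 144^{2} = 20736$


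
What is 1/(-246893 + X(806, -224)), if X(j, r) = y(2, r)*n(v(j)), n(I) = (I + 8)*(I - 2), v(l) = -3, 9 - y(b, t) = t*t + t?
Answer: 1/1001682 ≈ 9.9832e-7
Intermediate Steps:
y(b, t) = 9 - t - t² (y(b, t) = 9 - (t*t + t) = 9 - (t² + t) = 9 - (t + t²) = 9 + (-t - t²) = 9 - t - t²)
n(I) = (-2 + I)*(8 + I) (n(I) = (8 + I)*(-2 + I) = (-2 + I)*(8 + I))
X(j, r) = -225 + 25*r + 25*r² (X(j, r) = (9 - r - r²)*(-16 + (-3)² + 6*(-3)) = (9 - r - r²)*(-16 + 9 - 18) = (9 - r - r²)*(-25) = -225 + 25*r + 25*r²)
1/(-246893 + X(806, -224)) = 1/(-246893 + (-225 + 25*(-224) + 25*(-224)²)) = 1/(-246893 + (-225 - 5600 + 25*50176)) = 1/(-246893 + (-225 - 5600 + 1254400)) = 1/(-246893 + 1248575) = 1/1001682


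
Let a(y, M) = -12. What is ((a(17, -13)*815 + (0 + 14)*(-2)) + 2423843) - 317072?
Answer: 2096963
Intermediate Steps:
((a(17, -13)*815 + (0 + 14)*(-2)) + 2423843) - 317072 = ((-12*815 + (0 + 14)*(-2)) + 2423843) - 317072 = ((-9780 + 14*(-2)) + 2423843) - 317072 = ((-9780 - 28) + 2423843) - 317072 = (-9808 + 2423843) - 317072 = 2414035 - 317072 = 2096963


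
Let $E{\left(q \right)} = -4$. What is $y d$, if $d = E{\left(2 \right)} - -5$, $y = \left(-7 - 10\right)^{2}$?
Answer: $289$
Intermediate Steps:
$y = 289$ ($y = \left(-17\right)^{2} = 289$)
$d = 1$ ($d = -4 - -5 = -4 + 5 = 1$)
$y d = 289 \cdot 1 = 289$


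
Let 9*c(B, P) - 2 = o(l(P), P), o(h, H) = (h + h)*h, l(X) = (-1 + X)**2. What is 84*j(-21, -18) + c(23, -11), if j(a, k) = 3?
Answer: 43742/9 ≈ 4860.2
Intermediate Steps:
o(h, H) = 2*h**2 (o(h, H) = (2*h)*h = 2*h**2)
c(B, P) = 2/9 + 2*(-1 + P)**4/9 (c(B, P) = 2/9 + (2*((-1 + P)**2)**2)/9 = 2/9 + (2*(-1 + P)**4)/9 = 2/9 + 2*(-1 + P)**4/9)
84*j(-21, -18) + c(23, -11) = 84*3 + (2/9 + 2*(-1 - 11)**4/9) = 252 + (2/9 + (2/9)*(-12)**4) = 252 + (2/9 + (2/9)*20736) = 252 + (2/9 + 4608) = 252 + 41474/9 = 43742/9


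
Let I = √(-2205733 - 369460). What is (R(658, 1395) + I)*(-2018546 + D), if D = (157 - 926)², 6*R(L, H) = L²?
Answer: -308959863170/3 - 1427185*I*√2575193 ≈ -1.0299e+11 - 2.2903e+9*I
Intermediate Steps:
I = I*√2575193 (I = √(-2575193) = I*√2575193 ≈ 1604.7*I)
R(L, H) = L²/6
D = 591361 (D = (-769)² = 591361)
(R(658, 1395) + I)*(-2018546 + D) = ((⅙)*658² + I*√2575193)*(-2018546 + 591361) = ((⅙)*432964 + I*√2575193)*(-1427185) = (216482/3 + I*√2575193)*(-1427185) = -308959863170/3 - 1427185*I*√2575193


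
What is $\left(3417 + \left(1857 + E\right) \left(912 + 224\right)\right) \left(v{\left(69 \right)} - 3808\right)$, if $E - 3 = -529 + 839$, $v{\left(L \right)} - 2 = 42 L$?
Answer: $-2241431596$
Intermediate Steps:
$v{\left(L \right)} = 2 + 42 L$
$E = 313$ ($E = 3 + \left(-529 + 839\right) = 3 + 310 = 313$)
$\left(3417 + \left(1857 + E\right) \left(912 + 224\right)\right) \left(v{\left(69 \right)} - 3808\right) = \left(3417 + \left(1857 + 313\right) \left(912 + 224\right)\right) \left(\left(2 + 42 \cdot 69\right) - 3808\right) = \left(3417 + 2170 \cdot 1136\right) \left(\left(2 + 2898\right) - 3808\right) = \left(3417 + 2465120\right) \left(2900 - 3808\right) = 2468537 \left(-908\right) = -2241431596$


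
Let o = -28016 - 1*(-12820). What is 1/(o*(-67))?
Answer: 1/1018132 ≈ 9.8219e-7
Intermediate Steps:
o = -15196 (o = -28016 + 12820 = -15196)
1/(o*(-67)) = 1/(-15196*(-67)) = 1/1018132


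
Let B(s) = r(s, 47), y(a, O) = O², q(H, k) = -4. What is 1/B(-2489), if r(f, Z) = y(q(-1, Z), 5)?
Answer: 1/25 ≈ 0.040000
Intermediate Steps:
r(f, Z) = 25 (r(f, Z) = 5² = 25)
B(s) = 25
1/B(-2489) = 1/25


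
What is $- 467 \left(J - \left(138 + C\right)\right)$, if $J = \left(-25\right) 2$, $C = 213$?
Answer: $187267$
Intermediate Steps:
$J = -50$
$- 467 \left(J - \left(138 + C\right)\right) = - 467 \left(-50 - 351\right) = \left(-467\right) \left(-401\right) = 187267$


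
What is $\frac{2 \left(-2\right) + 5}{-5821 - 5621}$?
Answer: $- \frac{1}{11442} \approx -8.7397 \cdot 10^{-5}$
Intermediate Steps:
$\frac{2 \left(-2\right) + 5}{-5821 - 5621} = \frac{-4 + 5}{-11442} = 1 \left(- \frac{1}{11442}\right) = - \frac{1}{11442}$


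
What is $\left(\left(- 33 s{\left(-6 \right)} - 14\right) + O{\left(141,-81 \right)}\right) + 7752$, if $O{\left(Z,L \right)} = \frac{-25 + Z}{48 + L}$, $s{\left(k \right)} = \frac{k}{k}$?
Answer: $\frac{254149}{33} \approx 7701.5$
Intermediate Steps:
$s{\left(k \right)} = 1$
$O{\left(Z,L \right)} = \frac{-25 + Z}{48 + L}$
$\left(\left(- 33 s{\left(-6 \right)} - 14\right) + O{\left(141,-81 \right)}\right) + 7752 = \left(\left(\left(-33\right) 1 - 14\right) + \frac{-25 + 141}{48 - 81}\right) + 7752 = \left(\left(-33 - 14\right) + \frac{1}{-33} \cdot 116\right) + 7752 = \left(-47 - \frac{116}{33}\right) + 7752 = - \frac{1667}{33} + 7752 = \frac{254149}{33}$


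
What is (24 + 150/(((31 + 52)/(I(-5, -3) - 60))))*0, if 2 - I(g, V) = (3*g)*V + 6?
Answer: 0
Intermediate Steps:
I(g, V) = -4 - 3*V*g (I(g, V) = 2 - ((3*g)*V + 6) = 2 - (3*V*g + 6) = 2 - (6 + 3*V*g) = 2 + (-6 - 3*V*g) = -4 - 3*V*g)
(24 + 150/(((31 + 52)/(I(-5, -3) - 60))))*0 = (24 + 150/(((31 + 52)/((-4 - 3*(-3)*(-5)) - 60))))*0 = (24 + 150/((83/((-4 - 45) - 60))))*0 = (24 + 150/((83/(-49 - 60))))*0 = (24 + 150/((83/(-109))))*0 = (24 + 150/((83*(-1/109))))*0 = (24 + 150/(-83/109))*0 = (24 + 150*(-109/83))*0 = (24 - 16350/83)*0 = -14358/83*0 = 0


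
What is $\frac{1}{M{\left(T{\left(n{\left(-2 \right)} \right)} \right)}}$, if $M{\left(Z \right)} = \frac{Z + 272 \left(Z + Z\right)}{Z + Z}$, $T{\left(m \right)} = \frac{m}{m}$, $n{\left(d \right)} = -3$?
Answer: $\frac{2}{545} \approx 0.0036697$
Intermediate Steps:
$T{\left(m \right)} = 1$
$M{\left(Z \right)} = \frac{545}{2}$ ($M{\left(Z \right)} = \frac{Z + 272 \cdot 2 Z}{2 Z} = \left(Z + 544 Z\right) \frac{1}{2 Z} = 545 Z \frac{1}{2 Z} = \frac{545}{2}$)
$\frac{1}{M{\left(T{\left(n{\left(-2 \right)} \right)} \right)}} = \frac{1}{\frac{545}{2}} = \frac{2}{545}$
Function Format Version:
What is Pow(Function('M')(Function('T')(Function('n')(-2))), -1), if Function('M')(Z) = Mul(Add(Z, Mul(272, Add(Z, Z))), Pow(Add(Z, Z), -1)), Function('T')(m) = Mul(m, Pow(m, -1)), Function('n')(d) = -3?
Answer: Rational(2, 545) ≈ 0.0036697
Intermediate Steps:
Function('T')(m) = 1
Function('M')(Z) = Rational(545, 2) (Function('M')(Z) = Mul(Add(Z, Mul(272, Mul(2, Z))), Pow(Mul(2, Z), -1)) = Mul(Add(Z, Mul(544, Z)), Mul(Rational(1, 2), Pow(Z, -1))) = Mul(Mul(545, Z), Mul(Rational(1, 2), Pow(Z, -1))) = Rational(545, 2))
Pow(Function('M')(Function('T')(Function('n')(-2))), -1) = Pow(Rational(545, 2), -1) = Rational(2, 545)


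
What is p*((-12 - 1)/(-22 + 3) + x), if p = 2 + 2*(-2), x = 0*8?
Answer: -26/19 ≈ -1.3684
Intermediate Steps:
x = 0
p = -2 (p = 2 - 4 = -2)
p*((-12 - 1)/(-22 + 3) + x) = -2*((-12 - 1)/(-22 + 3) + 0) = -2*(-13/(-19) + 0) = -2*(-13*(-1/19) + 0) = -2*(13/19 + 0) = -2*13/19 = -26/19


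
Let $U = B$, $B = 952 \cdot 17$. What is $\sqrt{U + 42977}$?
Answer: $\sqrt{59161} \approx 243.23$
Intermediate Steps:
$B = 16184$
$U = 16184$
$\sqrt{U + 42977} = \sqrt{16184 + 42977} = \sqrt{59161}$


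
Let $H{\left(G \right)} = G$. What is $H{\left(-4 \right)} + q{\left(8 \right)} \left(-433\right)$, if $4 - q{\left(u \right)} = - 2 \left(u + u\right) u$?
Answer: $-112584$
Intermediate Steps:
$q{\left(u \right)} = 4 + 4 u^{2}$ ($q{\left(u \right)} = 4 - - 2 \left(u + u\right) u = 4 - - 2 \cdot 2 u u = 4 - - 4 u u = 4 - - 4 u^{2} = 4 + 4 u^{2}$)
$H{\left(-4 \right)} + q{\left(8 \right)} \left(-433\right) = -4 + \left(4 + 4 \cdot 8^{2}\right) \left(-433\right) = -4 + \left(4 + 4 \cdot 64\right) \left(-433\right) = -4 + \left(4 + 256\right) \left(-433\right) = -4 + 260 \left(-433\right) = -4 - 112580 = -112584$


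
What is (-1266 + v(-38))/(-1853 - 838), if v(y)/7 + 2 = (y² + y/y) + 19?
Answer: -8968/2691 ≈ -3.3326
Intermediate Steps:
v(y) = 126 + 7*y² (v(y) = -14 + 7*((y² + y/y) + 19) = -14 + 7*((y² + 1) + 19) = -14 + 7*((1 + y²) + 19) = -14 + 7*(20 + y²) = -14 + (140 + 7*y²) = 126 + 7*y²)
(-1266 + v(-38))/(-1853 - 838) = (-1266 + (126 + 7*(-38)²))/(-1853 - 838) = (-1266 + (126 + 7*1444))/(-2691) = (-1266 + (126 + 10108))*(-1/2691) = (-1266 + 10234)*(-1/2691) = 8968*(-1/2691) = -8968/2691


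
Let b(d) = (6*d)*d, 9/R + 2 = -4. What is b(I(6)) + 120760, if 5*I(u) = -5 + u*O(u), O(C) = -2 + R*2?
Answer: 121054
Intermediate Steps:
R = -3/2 (R = 9/(-2 - 4) = 9/(-6) = 9*(-⅙) = -3/2 ≈ -1.5000)
O(C) = -5 (O(C) = -2 - 3/2*2 = -2 - 3 = -5)
I(u) = -1 - u (I(u) = (-5 + u*(-5))/5 = (-5 - 5*u)/5 = -1 - u)
b(d) = 6*d²
b(I(6)) + 120760 = 6*(-1 - 1*6)² + 120760 = 6*(-1 - 6)² + 120760 = 6*(-7)² + 120760 = 6*49 + 120760 = 294 + 120760 = 121054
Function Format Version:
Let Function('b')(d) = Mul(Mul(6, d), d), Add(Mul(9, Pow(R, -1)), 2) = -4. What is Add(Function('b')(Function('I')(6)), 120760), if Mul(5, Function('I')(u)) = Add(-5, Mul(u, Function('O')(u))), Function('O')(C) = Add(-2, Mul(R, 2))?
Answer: 121054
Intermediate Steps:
R = Rational(-3, 2) (R = Mul(9, Pow(Add(-2, -4), -1)) = Mul(9, Pow(-6, -1)) = Mul(9, Rational(-1, 6)) = Rational(-3, 2) ≈ -1.5000)
Function('O')(C) = -5 (Function('O')(C) = Add(-2, Mul(Rational(-3, 2), 2)) = Add(-2, -3) = -5)
Function('I')(u) = Add(-1, Mul(-1, u)) (Function('I')(u) = Mul(Rational(1, 5), Add(-5, Mul(u, -5))) = Mul(Rational(1, 5), Add(-5, Mul(-5, u))) = Add(-1, Mul(-1, u)))
Function('b')(d) = Mul(6, Pow(d, 2))
Add(Function('b')(Function('I')(6)), 120760) = Add(Mul(6, Pow(Add(-1, Mul(-1, 6)), 2)), 120760) = Add(Mul(6, Pow(Add(-1, -6), 2)), 120760) = Add(Mul(6, Pow(-7, 2)), 120760) = Add(Mul(6, 49), 120760) = Add(294, 120760) = 121054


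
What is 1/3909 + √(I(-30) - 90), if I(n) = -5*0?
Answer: 1/3909 + 3*I*√10 ≈ 0.00025582 + 9.4868*I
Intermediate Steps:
I(n) = 0
1/3909 + √(I(-30) - 90) = 1/3909 + √(0 - 90) = 1/3909 + √(-90) = 1/3909 + 3*I*√10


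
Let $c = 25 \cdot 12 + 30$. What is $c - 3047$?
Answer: $-2717$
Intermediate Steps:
$c = 330$ ($c = 300 + 30 = 330$)
$c - 3047 = 330 - 3047 = -2717$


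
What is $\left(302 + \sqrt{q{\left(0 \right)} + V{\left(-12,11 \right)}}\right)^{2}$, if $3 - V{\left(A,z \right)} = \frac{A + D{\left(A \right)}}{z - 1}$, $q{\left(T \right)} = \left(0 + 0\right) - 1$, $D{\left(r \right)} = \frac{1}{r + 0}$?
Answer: $\frac{\left(3624 + \sqrt{462}\right)^{2}}{144} \approx 92289.0$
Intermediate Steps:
$D{\left(r \right)} = \frac{1}{r}$
$q{\left(T \right)} = -1$ ($q{\left(T \right)} = 0 - 1 = -1$)
$V{\left(A,z \right)} = 3 - \frac{A + \frac{1}{A}}{-1 + z}$ ($V{\left(A,z \right)} = 3 - \frac{A + \frac{1}{A}}{z - 1} = 3 - \frac{A + \frac{1}{A}}{-1 + z}$)
$\left(302 + \sqrt{q{\left(0 \right)} + V{\left(-12,11 \right)}}\right)^{2} = \left(302 + \sqrt{-1 + \frac{-1 - - 12 \left(3 - 12 - 33\right)}{\left(-12\right) \left(-1 + 11\right)}}\right)^{2} = \left(302 + \sqrt{-1 - \frac{-1 - - 12 \left(3 - 12 - 33\right)}{12 \cdot 10}}\right)^{2} = \left(302 + \sqrt{-1 - \frac{-1 - \left(-12\right) \left(-42\right)}{120}}\right)^{2} = \left(302 + \sqrt{-1 - \frac{-1 - 504}{120}}\right)^{2} = \left(302 + \sqrt{-1 - \frac{1}{120} \left(-505\right)}\right)^{2} = \left(302 + \sqrt{-1 + \frac{101}{24}}\right)^{2} = \left(302 + \sqrt{\frac{77}{24}}\right)^{2} = \left(302 + \frac{\sqrt{462}}{12}\right)^{2}$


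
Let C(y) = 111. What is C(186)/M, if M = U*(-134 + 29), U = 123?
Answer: -37/4305 ≈ -0.0085947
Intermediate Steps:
M = -12915 (M = 123*(-134 + 29) = 123*(-105) = -12915)
C(186)/M = 111/(-12915) = 111*(-1/12915) = -37/4305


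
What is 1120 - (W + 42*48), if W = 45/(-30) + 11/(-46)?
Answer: -20568/23 ≈ -894.26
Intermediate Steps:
W = -40/23 (W = 45*(-1/30) + 11*(-1/46) = -3/2 - 11/46 = -40/23 ≈ -1.7391)
1120 - (W + 42*48) = 1120 - (-40/23 + 42*48) = 1120 - (-40/23 + 2016) = 1120 - 1*46328/23 = 1120 - 46328/23 = -20568/23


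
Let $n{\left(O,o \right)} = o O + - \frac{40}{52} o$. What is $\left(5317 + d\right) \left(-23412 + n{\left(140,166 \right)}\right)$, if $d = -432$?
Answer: $- \frac{19031960}{13} \approx -1.464 \cdot 10^{6}$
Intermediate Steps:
$n{\left(O,o \right)} = - \frac{10 o}{13} + O o$ ($n{\left(O,o \right)} = O o + \left(-40\right) \frac{1}{52} o = O o - \frac{10 o}{13} = - \frac{10 o}{13} + O o$)
$\left(5317 + d\right) \left(-23412 + n{\left(140,166 \right)}\right) = \left(5317 - 432\right) \left(-23412 + \frac{1}{13} \cdot 166 \left(-10 + 13 \cdot 140\right)\right) = 4885 \left(-23412 + \frac{1}{13} \cdot 166 \left(-10 + 1820\right)\right) = 4885 \left(-23412 + \frac{1}{13} \cdot 166 \cdot 1810\right) = 4885 \left(-23412 + \frac{300460}{13}\right) = 4885 \left(- \frac{3896}{13}\right) = - \frac{19031960}{13}$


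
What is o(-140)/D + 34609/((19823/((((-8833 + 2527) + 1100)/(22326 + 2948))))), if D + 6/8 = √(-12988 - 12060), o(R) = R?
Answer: -35684043113699/100395941426027 + 4480*I*√6262/400777 ≈ -0.35543 + 0.88457*I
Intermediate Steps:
D = -¾ + 2*I*√6262 (D = -¾ + √(-12988 - 12060) = -¾ + √(-25048) = -¾ + 2*I*√6262 ≈ -0.75 + 158.27*I)
o(-140)/D + 34609/((19823/((((-8833 + 2527) + 1100)/(22326 + 2948))))) = -140/(-¾ + 2*I*√6262) + 34609/((19823/((((-8833 + 2527) + 1100)/(22326 + 2948))))) = -140/(-¾ + 2*I*√6262) + 34609/((19823/(((-6306 + 1100)/25274)))) = -140/(-¾ + 2*I*√6262) + 34609/((19823/((-5206*1/25274)))) = -140/(-¾ + 2*I*√6262) + 34609/((19823/(-2603/12637))) = -140/(-¾ + 2*I*√6262) + 34609/((19823*(-12637/2603))) = -140/(-¾ + 2*I*√6262) + 34609/(-250503251/2603) = -140/(-¾ + 2*I*√6262) + 34609*(-2603/250503251) = -140/(-¾ + 2*I*√6262) - 90087227/250503251 = -90087227/250503251 - 140/(-¾ + 2*I*√6262)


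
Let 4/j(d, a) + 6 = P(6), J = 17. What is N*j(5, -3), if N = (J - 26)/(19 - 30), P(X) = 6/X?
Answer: -36/55 ≈ -0.65455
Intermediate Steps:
j(d, a) = -⅘ (j(d, a) = 4/(-6 + 6/6) = 4/(-6 + 6*(⅙)) = 4/(-6 + 1) = 4/(-5) = 4*(-⅕) = -⅘)
N = 9/11 (N = (17 - 26)/(19 - 30) = -9/(-11) = -9*(-1/11) = 9/11 ≈ 0.81818)
N*j(5, -3) = (9/11)*(-⅘) = -36/55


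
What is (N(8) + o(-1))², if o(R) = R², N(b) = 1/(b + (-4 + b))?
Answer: 169/144 ≈ 1.1736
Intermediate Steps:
N(b) = 1/(-4 + 2*b)
(N(8) + o(-1))² = (1/(2*(-2 + 8)) + (-1)²)² = ((½)/6 + 1)² = ((½)*(⅙) + 1)² = (1/12 + 1)² = (13/12)² = 169/144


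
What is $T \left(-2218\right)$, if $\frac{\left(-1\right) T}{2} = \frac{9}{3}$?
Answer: $13308$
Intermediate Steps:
$T = -6$ ($T = - 2 \cdot \frac{9}{3} = - 2 \cdot 9 \cdot \frac{1}{3} = \left(-2\right) 3 = -6$)
$T \left(-2218\right) = \left(-6\right) \left(-2218\right) = 13308$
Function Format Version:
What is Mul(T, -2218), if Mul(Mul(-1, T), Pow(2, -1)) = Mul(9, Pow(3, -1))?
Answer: 13308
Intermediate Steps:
T = -6 (T = Mul(-2, Mul(9, Pow(3, -1))) = Mul(-2, Mul(9, Rational(1, 3))) = Mul(-2, 3) = -6)
Mul(T, -2218) = Mul(-6, -2218) = 13308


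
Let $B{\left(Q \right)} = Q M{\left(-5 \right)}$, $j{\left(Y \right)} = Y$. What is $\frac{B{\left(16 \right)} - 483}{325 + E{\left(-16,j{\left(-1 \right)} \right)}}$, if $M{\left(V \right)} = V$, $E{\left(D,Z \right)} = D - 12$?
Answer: $- \frac{563}{297} \approx -1.8956$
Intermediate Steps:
$E{\left(D,Z \right)} = -12 + D$ ($E{\left(D,Z \right)} = D - 12 = -12 + D$)
$B{\left(Q \right)} = - 5 Q$ ($B{\left(Q \right)} = Q \left(-5\right) = - 5 Q$)
$\frac{B{\left(16 \right)} - 483}{325 + E{\left(-16,j{\left(-1 \right)} \right)}} = \frac{\left(-5\right) 16 - 483}{325 - 28} = \frac{-80 - 483}{325 - 28} = - \frac{563}{297}$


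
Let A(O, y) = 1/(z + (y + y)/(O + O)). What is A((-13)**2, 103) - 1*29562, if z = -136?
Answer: -676408291/22881 ≈ -29562.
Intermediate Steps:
A(O, y) = 1/(-136 + y/O) (A(O, y) = 1/(-136 + (y + y)/(O + O)) = 1/(-136 + (2*y)/((2*O))) = 1/(-136 + (2*y)*(1/(2*O))) = 1/(-136 + y/O))
A((-13)**2, 103) - 1*29562 = (-13)**2/(103 - 136*(-13)**2) - 1*29562 = 169/(103 - 136*169) - 29562 = 169/(103 - 22984) - 29562 = 169/(-22881) - 29562 = 169*(-1/22881) - 29562 = -169/22881 - 29562 = -676408291/22881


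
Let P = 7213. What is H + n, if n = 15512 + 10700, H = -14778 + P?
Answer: 18647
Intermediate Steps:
H = -7565 (H = -14778 + 7213 = -7565)
n = 26212
H + n = -7565 + 26212 = 18647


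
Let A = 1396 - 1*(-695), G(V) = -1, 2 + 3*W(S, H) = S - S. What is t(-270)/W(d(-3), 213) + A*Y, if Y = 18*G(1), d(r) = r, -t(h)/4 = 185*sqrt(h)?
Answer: -37638 + 3330*I*sqrt(30) ≈ -37638.0 + 18239.0*I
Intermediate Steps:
t(h) = -740*sqrt(h)
W(S, H) = -2/3 (W(S, H) = -2/3 + (S - S)/3 = -2/3 + (1/3)*0 = -2/3 + 0 = -2/3)
A = 2091 (A = 1396 + 695 = 2091)
Y = -18 (Y = 18*(-1) = -18)
t(-270)/W(d(-3), 213) + A*Y = (-2220*I*sqrt(30))/(-2/3) + 2091*(-18) = -2220*I*sqrt(30)*(-3/2) - 37638 = 3330*I*sqrt(30) - 37638 = -37638 + 3330*I*sqrt(30)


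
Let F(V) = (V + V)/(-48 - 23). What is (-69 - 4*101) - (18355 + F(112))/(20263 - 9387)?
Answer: -366551689/772196 ≈ -474.69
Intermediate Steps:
F(V) = -2*V/71 (F(V) = (2*V)/(-71) = (2*V)*(-1/71) = -2*V/71)
(-69 - 4*101) - (18355 + F(112))/(20263 - 9387) = (-69 - 4*101) - (18355 - 2/71*112)/(20263 - 9387) = (-69 - 404) - (18355 - 224/71)/10876 = -473 - 1302981/(71*10876) = -473 - 1*1302981/772196 = -473 - 1302981/772196 = -366551689/772196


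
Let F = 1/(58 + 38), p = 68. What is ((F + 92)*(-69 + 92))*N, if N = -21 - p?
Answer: -18081151/96 ≈ -1.8835e+5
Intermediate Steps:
F = 1/96 ≈ 0.010417
N = -89 (N = -21 - 1*68 = -21 - 68 = -89)
((F + 92)*(-69 + 92))*N = ((1/96 + 92)*(-69 + 92))*(-89) = ((8833/96)*23)*(-89) = (203159/96)*(-89) = -18081151/96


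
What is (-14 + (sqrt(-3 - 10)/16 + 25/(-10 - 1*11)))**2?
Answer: 26045083/112896 - 319*I*sqrt(13)/168 ≈ 230.7 - 6.8463*I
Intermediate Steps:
(-14 + (sqrt(-3 - 10)/16 + 25/(-10 - 1*11)))**2 = (-14 + (sqrt(-13)*(1/16) + 25/(-10 - 11)))**2 = (-14 + ((I*sqrt(13))*(1/16) + 25/(-21)))**2 = (-14 + (I*sqrt(13)/16 + 25*(-1/21)))**2 = (-14 + (I*sqrt(13)/16 - 25/21))**2 = (-14 + (-25/21 + I*sqrt(13)/16))**2 = (-319/21 + I*sqrt(13)/16)**2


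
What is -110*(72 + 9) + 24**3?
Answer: 4914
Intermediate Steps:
-110*(72 + 9) + 24**3 = -110*81 + 13824 = -8910 + 13824 = 4914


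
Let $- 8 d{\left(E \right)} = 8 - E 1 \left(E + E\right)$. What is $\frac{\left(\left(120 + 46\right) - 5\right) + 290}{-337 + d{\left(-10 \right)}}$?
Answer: $- \frac{451}{313} \approx -1.4409$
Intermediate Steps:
$d{\left(E \right)} = -1 + \frac{E^{2}}{4}$ ($d{\left(E \right)} = - \frac{8 - E 1 \left(E + E\right)}{8} = - \frac{8 - E 2 E}{8} = - \frac{8 - 2 E^{2}}{8} = -1 + \frac{E^{2}}{4}$)
$\frac{\left(\left(120 + 46\right) - 5\right) + 290}{-337 + d{\left(-10 \right)}} = \frac{\left(\left(120 + 46\right) - 5\right) + 290}{-337 - \left(1 - \frac{\left(-10\right)^{2}}{4}\right)} = \frac{\left(166 - 5\right) + 290}{-337 + \left(-1 + \frac{1}{4} \cdot 100\right)} = \frac{161 + 290}{-337 + \left(-1 + 25\right)} = \frac{451}{-337 + 24} = \frac{451}{-313} = 451 \left(- \frac{1}{313}\right) = - \frac{451}{313}$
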